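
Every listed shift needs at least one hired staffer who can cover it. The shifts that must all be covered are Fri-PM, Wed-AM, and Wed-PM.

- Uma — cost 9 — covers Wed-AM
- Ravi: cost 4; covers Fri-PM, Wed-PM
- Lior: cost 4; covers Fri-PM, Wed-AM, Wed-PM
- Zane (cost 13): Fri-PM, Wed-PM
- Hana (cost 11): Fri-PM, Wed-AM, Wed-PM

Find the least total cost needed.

4

This is an integer covering problem.
Lior alone covers Fri-PM, Wed-AM, Wed-PM — every shift.
Total cost: 4.
No cover costs less than 4.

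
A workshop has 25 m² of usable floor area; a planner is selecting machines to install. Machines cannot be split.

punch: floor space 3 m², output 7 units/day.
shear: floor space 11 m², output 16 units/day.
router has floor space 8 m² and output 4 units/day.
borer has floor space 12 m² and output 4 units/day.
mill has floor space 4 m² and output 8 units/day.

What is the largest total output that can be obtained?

This is an integer program with binary decision variables.
Allowing fractional choices, the relaxed optimum would be about 34.5, but machines are indivisible.
shear + router + mill: floor space 11 + 8 + 4 = 23 ≤ 25, output 16 + 4 + 8 = 28.
punch + shear + router: floor space 3 + 11 + 8 = 22 ≤ 25, output 7 + 16 + 4 = 27.
punch + shear + mill: floor space 3 + 11 + 4 = 18 ≤ 25, output 7 + 16 + 8 = 31.
Best is punch, shear, and mill with total output 31.

31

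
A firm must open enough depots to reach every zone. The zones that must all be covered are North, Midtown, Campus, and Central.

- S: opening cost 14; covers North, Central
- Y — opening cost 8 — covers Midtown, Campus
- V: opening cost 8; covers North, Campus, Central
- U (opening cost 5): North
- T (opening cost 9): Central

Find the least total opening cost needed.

16

Choose Y and V: together they cover North, Midtown, Campus, Central — every zone.
Total opening cost: 8 + 8 = 16.
No cover costs less than 16.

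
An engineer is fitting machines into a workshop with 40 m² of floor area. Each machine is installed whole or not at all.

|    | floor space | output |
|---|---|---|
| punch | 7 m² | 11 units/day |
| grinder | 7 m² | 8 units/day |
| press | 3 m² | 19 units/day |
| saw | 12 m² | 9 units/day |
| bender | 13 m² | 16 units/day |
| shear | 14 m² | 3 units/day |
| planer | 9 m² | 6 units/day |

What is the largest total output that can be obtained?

60

punch + grinder + press + bender + planer: floor space 7 + 7 + 3 + 13 + 9 = 39 ≤ 40, output 11 + 8 + 19 + 16 + 6 = 60.
punch + press + saw + bender: floor space 7 + 3 + 12 + 13 = 35 ≤ 40, output 11 + 19 + 9 + 16 = 55.
Best is punch, grinder, press, bender, and planer with total output 60.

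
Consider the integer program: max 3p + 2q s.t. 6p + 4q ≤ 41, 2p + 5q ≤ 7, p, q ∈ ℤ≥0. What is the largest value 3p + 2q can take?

The continuous relaxation peaks at (3.5, 0) with value 10.50; rounding to a feasible lattice point costs some objective.
(p,q)=(3,0): 6·3+4·0=18≤41, 2·3+5·0=6≤7, objective 9.
(p,q)=(2,0): 6·2+4·0=12≤41, 2·2+5·0=4≤7, objective 6.
The best lattice point is (3,0), giving 9.

9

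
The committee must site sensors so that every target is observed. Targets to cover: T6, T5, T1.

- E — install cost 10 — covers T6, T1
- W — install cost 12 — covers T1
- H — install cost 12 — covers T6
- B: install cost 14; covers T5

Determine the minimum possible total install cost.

24

Choose E and B: together they cover T6, T5, T1 — every target.
Total install cost: 10 + 14 = 24.
No cover costs less than 24.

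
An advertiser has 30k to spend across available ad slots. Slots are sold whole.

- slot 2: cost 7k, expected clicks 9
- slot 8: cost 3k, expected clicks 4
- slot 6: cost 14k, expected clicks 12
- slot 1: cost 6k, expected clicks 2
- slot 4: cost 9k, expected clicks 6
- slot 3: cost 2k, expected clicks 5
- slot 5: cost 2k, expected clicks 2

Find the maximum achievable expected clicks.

32

Treat it as a binary knapsack problem.
Take slot 2, slot 8, slot 6, slot 3, and slot 5: cost 7 + 3 + 14 + 2 + 2 = 28 ≤ 30, expected clicks 9 + 4 + 12 + 5 + 2 = 32.
No other feasible combination does better.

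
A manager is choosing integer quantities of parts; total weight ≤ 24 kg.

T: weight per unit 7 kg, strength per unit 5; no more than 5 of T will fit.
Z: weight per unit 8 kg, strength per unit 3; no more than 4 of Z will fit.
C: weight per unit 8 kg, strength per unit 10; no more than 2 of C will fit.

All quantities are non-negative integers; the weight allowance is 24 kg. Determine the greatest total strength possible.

1×Z and 2×C: weight 24 ≤ 24, strength 1·3 + 2·10 = 23.
1×T and 2×C: weight 23 ≤ 24, strength 1·5 + 2·10 = 25.
Best is 25.

25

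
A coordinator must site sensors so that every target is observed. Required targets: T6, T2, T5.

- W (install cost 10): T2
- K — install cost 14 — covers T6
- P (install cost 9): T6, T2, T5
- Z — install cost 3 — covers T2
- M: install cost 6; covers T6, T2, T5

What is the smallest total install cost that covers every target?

M alone covers T6, T2, T5 — every target.
Total install cost: 6.
No cover costs less than 6.

6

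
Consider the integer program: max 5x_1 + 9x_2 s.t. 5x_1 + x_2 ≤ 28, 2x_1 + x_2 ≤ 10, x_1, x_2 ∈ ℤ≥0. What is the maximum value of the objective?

(x_1,x_2)=(0,10) is feasible, giving 90.
(x_1,x_2)=(0,9) is feasible, giving 81.
No feasible integer point exceeds 90.

90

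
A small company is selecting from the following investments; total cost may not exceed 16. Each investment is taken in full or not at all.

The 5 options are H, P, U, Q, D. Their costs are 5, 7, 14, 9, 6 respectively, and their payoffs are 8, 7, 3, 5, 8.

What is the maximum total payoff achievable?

H + P: cost 5 + 7 = 12 ≤ 16, payoff 8 + 7 = 15.
H + D: cost 5 + 6 = 11 ≤ 16, payoff 8 + 8 = 16.
Best is H and D with total payoff 16.

16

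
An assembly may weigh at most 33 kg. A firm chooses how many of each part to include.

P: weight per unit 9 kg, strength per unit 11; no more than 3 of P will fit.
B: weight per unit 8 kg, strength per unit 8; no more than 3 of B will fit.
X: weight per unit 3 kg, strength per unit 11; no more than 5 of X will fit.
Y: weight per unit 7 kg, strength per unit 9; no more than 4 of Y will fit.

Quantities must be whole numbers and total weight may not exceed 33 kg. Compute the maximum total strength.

Take 2×P and 5×X: weight 33 ≤ 33, strength 2·11 + 5·11 = 77.
X has the best ratio (11/3) and is taken to its limit of 5; remaining capacity is filled optimally with the others.

77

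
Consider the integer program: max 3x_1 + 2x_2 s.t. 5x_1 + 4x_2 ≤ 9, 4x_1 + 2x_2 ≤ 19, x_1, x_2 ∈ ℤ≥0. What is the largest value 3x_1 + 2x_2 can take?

5

(x_1,x_2)=(1,1): 5·1+4·1=9≤9, 4·1+2·1=6≤19, objective 5.
(x_1,x_2)=(0,2): 5·0+4·2=8≤9, 4·0+2·2=4≤19, objective 4.
(x_1,x_2)=(1,0): 5·1+4·0=5≤9, 4·1+2·0=4≤19, objective 3.
Maximum is 5 at (x_1,x_2)=(1,1).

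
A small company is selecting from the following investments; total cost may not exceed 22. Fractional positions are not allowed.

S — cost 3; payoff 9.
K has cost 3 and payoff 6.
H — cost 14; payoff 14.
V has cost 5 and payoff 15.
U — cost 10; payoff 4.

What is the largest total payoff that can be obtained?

Take S, H, and V: cost 3 + 14 + 5 = 22 ≤ 22, payoff 9 + 14 + 15 = 38.
No other feasible combination does better.

38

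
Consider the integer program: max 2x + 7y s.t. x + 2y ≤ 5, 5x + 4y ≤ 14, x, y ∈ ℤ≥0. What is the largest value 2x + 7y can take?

16

Relaxing integrality, the LP optimum is 17.50 at (x,y) = (0, 2.5), which is not an integer point.
(x,y)=(1,2): 1·1+2·2=5≤5, 5·1+4·2=13≤14, objective 16.
(x,y)=(0,2): 1·0+2·2=4≤5, 5·0+4·2=8≤14, objective 14.
(x,y)=(2,1): 1·2+2·1=4≤5, 5·2+4·1=14≤14, objective 11.
No feasible integer point exceeds 16.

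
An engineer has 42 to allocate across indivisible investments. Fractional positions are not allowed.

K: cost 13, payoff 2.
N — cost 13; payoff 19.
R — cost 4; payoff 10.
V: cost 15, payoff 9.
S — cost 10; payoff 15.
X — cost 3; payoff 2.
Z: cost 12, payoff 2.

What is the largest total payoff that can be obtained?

Take N, R, V, and S: cost 13 + 4 + 15 + 10 = 42 ≤ 42, payoff 19 + 10 + 9 + 15 = 53.
No other feasible combination does better.

53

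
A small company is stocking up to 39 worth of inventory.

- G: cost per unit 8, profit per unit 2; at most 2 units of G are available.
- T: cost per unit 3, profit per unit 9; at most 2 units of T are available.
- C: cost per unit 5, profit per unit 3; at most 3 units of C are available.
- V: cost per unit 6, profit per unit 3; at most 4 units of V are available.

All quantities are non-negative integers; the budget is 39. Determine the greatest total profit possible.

36

2×T, 3×C, and 3×V: cost 39 ≤ 39, profit 2·9 + 3·3 + 3·3 = 36.
2×T, 1×C, and 4×V: cost 35 ≤ 39, profit 2·9 + 1·3 + 4·3 = 33.
Best is 36.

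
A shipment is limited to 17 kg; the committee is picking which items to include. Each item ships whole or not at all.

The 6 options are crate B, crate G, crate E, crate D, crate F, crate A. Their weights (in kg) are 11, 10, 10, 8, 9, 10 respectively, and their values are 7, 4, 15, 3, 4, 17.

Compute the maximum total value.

Allowing fractional choices, the relaxed optimum would be about 27.5, but items are indivisible.
crate E: weight 10 ≤ 17, value 15.
crate A: weight 10 ≤ 17, value 17.
crate B: weight 11 ≤ 17, value 7.
Best is crate A with total value 17.

17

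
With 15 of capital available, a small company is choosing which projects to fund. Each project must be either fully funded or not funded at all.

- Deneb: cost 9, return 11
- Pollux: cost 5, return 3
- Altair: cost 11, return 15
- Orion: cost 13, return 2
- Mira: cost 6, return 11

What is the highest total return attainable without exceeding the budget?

This is an integer program with binary decision variables.
Allowing fractional choices, the relaxed optimum would be about 23.3, but projects are indivisible.
Altair: cost 11 ≤ 15, return 15.
Pollux + Mira: cost 5 + 6 = 11 ≤ 15, return 3 + 11 = 14.
Deneb + Mira: cost 9 + 6 = 15 ≤ 15, return 11 + 11 = 22.
Best is Deneb and Mira with total return 22.

22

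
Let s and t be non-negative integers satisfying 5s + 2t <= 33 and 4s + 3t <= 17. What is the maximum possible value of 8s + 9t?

Relaxing integrality, the LP optimum is 51.00 at (s,t) = (0, 5.67), which is not an integer point.
(s,t)=(0,5): 5·0+2·5=10≤33, 4·0+3·5=15≤17, objective 45.
(s,t)=(1,4): 5·1+2·4=13≤33, 4·1+3·4=16≤17, objective 44.
(s,t)=(0,4): 5·0+2·4=8≤33, 4·0+3·4=12≤17, objective 36.
The best lattice point is (0,5), giving 45.

45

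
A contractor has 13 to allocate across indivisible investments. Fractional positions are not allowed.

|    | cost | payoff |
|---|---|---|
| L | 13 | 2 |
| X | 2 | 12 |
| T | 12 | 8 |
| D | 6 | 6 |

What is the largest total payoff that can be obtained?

18

This is a 0-1 knapsack instance.
X: cost 2 ≤ 13, payoff 12.
T: cost 12 ≤ 13, payoff 8.
X + D: cost 2 + 6 = 8 ≤ 13, payoff 12 + 6 = 18.
Best is X and D with total payoff 18.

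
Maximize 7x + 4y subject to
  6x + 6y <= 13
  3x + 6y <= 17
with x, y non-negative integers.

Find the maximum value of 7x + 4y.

(x,y)=(2,0): 6·2+6·0=12≤13, 3·2+6·0=6≤17, objective 14.
(x,y)=(1,1): 6·1+6·1=12≤13, 3·1+6·1=9≤17, objective 11.
(x,y)=(1,0): 6·1+6·0=6≤13, 3·1+6·0=3≤17, objective 7.
Maximum is 14 at (x,y)=(2,0).

14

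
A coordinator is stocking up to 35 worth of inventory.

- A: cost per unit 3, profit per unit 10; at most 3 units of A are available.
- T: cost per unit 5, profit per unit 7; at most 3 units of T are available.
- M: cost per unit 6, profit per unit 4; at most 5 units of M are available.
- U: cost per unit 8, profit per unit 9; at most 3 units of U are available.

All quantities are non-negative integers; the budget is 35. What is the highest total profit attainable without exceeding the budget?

62

This is a bounded integer knapsack.
A has the best ratio (10/3); taking only A gives at most 3×10 = 30 (stopped by the supply cap of 3).
Mixing does better — 3×A, 2×T, and 2×U: cost 35 ≤ 35, profit 3·10 + 2·7 + 2·9 = 62.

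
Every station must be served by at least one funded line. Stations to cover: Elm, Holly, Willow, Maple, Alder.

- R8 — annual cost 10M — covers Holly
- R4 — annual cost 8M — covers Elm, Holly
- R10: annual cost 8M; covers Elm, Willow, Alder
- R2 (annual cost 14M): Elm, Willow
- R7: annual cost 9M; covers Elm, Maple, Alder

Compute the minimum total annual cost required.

25

Choose R4, R10, and R7: together they cover Elm, Holly, Willow, Maple, Alder — every station.
Total annual cost: 8 + 8 + 9 = 25.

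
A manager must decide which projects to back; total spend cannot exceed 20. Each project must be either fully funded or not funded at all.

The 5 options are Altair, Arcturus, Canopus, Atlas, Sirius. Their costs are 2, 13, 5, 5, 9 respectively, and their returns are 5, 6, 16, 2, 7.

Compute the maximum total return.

28

Treat it as a binary knapsack problem.
Take Altair, Canopus, and Sirius: cost 2 + 5 + 9 = 16 ≤ 20, return 5 + 16 + 7 = 28.
No other feasible combination does better.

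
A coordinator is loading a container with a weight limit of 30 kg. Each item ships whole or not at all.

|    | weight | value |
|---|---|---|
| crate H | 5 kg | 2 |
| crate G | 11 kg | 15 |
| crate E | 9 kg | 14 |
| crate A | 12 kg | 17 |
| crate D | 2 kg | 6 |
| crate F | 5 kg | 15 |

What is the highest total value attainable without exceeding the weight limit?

Take crate G, crate A, crate D, and crate F: weight 11 + 12 + 2 + 5 = 30 ≤ 30, value 15 + 17 + 6 + 15 = 53.
No other feasible combination does better.

53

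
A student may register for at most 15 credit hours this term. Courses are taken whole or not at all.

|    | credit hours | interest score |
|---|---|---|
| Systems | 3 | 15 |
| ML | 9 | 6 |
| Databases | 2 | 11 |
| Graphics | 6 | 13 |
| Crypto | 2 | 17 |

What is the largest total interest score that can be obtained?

56

Allowing fractional choices, the relaxed optimum would be about 57.3, but courses are indivisible.
Systems + Databases + Graphics + Crypto: credit hours 3 + 2 + 6 + 2 = 13 ≤ 15, interest score 15 + 11 + 13 + 17 = 56.
Systems + Graphics + Crypto: credit hours 3 + 6 + 2 = 11 ≤ 15, interest score 15 + 13 + 17 = 45.
Best is Systems, Databases, Graphics, and Crypto with total interest score 56.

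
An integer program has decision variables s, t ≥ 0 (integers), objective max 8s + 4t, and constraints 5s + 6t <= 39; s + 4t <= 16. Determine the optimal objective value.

56

Relaxing integrality, the LP optimum is 62.40 at (s,t) = (7.8, 0), which is not an integer point.
(s,t)=(7,0): 5·7+6·0=35≤39, 1·7+4·0=7≤16, objective 56.
(s,t)=(6,1): 5·6+6·1=36≤39, 1·6+4·1=10≤16, objective 52.
(s,t)=(6,0): 5·6+6·0=30≤39, 1·6+4·0=6≤16, objective 48.
The best lattice point is (7,0), giving 56.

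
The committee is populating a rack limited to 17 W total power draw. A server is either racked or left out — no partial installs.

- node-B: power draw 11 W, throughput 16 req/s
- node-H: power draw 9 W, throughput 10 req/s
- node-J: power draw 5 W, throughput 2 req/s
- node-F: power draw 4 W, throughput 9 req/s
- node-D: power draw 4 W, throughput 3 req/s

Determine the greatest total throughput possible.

25

node-H + node-F + node-D: power draw 9 + 4 + 4 = 17 ≤ 17, throughput 10 + 9 + 3 = 22.
node-B + node-F: power draw 11 + 4 = 15 ≤ 17, throughput 16 + 9 = 25.
Best is node-B and node-F with total throughput 25.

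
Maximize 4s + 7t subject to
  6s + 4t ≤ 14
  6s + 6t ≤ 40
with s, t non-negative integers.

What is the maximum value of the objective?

21

Relaxing integrality, the LP optimum is 24.50 at (s,t) = (0, 3.5), which is not an integer point.
(s,t)=(0,3): 6·0+4·3=12≤14, 6·0+6·3=18≤40, objective 21.
(s,t)=(1,2): 6·1+4·2=14≤14, 6·1+6·2=18≤40, objective 18.
(s,t)=(0,2): 6·0+4·2=8≤14, 6·0+6·2=12≤40, objective 14.
Maximum is 21 at (s,t)=(0,3).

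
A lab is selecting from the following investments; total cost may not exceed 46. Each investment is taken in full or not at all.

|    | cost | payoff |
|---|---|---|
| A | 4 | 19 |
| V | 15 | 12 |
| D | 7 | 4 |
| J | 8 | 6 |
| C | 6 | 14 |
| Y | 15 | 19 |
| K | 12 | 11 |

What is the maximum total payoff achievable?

Treat it as a binary knapsack problem.
A + D + C + Y + K: cost 4 + 7 + 6 + 15 + 12 = 44 ≤ 46, payoff 19 + 4 + 14 + 19 + 11 = 67.
A + J + C + Y + K: cost 4 + 8 + 6 + 15 + 12 = 45 ≤ 46, payoff 19 + 6 + 14 + 19 + 11 = 69.
A + V + C + Y: cost 4 + 15 + 6 + 15 = 40 ≤ 46, payoff 19 + 12 + 14 + 19 = 64.
Best is A, J, C, Y, and K with total payoff 69.

69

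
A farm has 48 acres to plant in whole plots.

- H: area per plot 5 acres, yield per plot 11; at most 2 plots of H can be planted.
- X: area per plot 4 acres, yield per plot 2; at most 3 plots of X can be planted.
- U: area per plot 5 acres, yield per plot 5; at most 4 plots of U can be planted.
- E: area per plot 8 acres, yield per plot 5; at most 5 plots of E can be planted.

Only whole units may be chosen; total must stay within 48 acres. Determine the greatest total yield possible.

H has the best ratio (11/5); taking only H gives at most 2×11 = 22 (stopped by the supply cap of 2).
Mixing does better — 2×H, 4×U, and 2×E: area 46 ≤ 48, yield 2·11 + 4·5 + 2·5 = 52.

52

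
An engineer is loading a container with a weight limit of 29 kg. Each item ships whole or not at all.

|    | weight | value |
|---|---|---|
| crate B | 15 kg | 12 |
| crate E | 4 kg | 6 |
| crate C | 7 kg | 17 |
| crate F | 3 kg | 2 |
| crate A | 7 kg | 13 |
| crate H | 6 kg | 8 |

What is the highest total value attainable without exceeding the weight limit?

Treat it as a binary knapsack problem.
Allowing fractional choices, the relaxed optimum would be about 48.0, but items are indivisible.
crate E + crate C + crate A + crate H: weight 4 + 7 + 7 + 6 = 24 ≤ 29, value 6 + 17 + 13 + 8 = 44.
crate E + crate C + crate F + crate A + crate H: weight 4 + 7 + 3 + 7 + 6 = 27 ≤ 29, value 6 + 17 + 2 + 13 + 8 = 46.
crate B + crate C + crate A: weight 15 + 7 + 7 = 29 ≤ 29, value 12 + 17 + 13 = 42.
Best is crate E, crate C, crate F, crate A, and crate H with total value 46.

46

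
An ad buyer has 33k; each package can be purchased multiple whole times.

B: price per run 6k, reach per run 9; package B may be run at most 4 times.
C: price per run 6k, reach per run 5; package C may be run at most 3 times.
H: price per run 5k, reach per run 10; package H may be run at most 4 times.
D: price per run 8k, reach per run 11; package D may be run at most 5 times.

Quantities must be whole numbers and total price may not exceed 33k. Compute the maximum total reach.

58

3×B and 3×H: price 33 ≤ 33, reach 3·9 + 3·10 = 57.
2×B and 4×H: price 32 ≤ 33, reach 2·9 + 4·10 = 58.
Best is 58.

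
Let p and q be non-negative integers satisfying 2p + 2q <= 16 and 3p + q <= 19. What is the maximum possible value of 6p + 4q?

42

(p,q)=(5,3): 2·5+2·3=16≤16, 3·5+1·3=18≤19, objective 42.
(p,q)=(4,4): 2·4+2·4=16≤16, 3·4+1·4=16≤19, objective 40.
(p,q)=(6,1): 2·6+2·1=14≤16, 3·6+1·1=19≤19, objective 40.
(p,q)=(5,2): 2·5+2·2=14≤16, 3·5+1·2=17≤19, objective 38.
No feasible integer point exceeds 42.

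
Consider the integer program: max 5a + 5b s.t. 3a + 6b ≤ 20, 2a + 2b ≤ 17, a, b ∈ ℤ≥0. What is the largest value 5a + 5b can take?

30

The continuous relaxation peaks at (6.67, 0) with value 33.33; rounding to a feasible lattice point costs some objective.
(a,b)=(6,0): 3·6+6·0=18≤20, 2·6+2·0=12≤17, objective 30.
(a,b)=(5,0): 3·5+6·0=15≤20, 2·5+2·0=10≤17, objective 25.
The best lattice point is (6,0), giving 30.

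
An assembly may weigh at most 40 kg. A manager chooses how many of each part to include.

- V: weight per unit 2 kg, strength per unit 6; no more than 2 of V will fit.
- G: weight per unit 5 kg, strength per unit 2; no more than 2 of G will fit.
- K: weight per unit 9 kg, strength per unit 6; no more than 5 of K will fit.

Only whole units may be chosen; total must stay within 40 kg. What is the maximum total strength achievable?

36

This is a bounded integer knapsack.
2×V and 4×K: weight 40 ≤ 40, strength 2·6 + 4·6 = 36.
2×V, 1×G, and 3×K: weight 36 ≤ 40, strength 2·6 + 1·2 + 3·6 = 32.
Best is 36.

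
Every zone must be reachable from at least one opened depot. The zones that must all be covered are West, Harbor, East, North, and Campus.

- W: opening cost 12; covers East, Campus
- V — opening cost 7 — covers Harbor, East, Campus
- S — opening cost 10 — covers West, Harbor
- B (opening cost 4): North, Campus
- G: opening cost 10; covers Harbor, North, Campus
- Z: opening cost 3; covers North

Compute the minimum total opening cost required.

20

This is a weighted set-cover instance.
The greedy cost-per-new-zone heuristic would pick B, V, and S for 21, but a cheaper cover exists.
Choose V, S, and Z: together they cover West, Harbor, East, North, Campus — every zone.
Total opening cost: 7 + 10 + 3 = 20.
No cover costs less than 20.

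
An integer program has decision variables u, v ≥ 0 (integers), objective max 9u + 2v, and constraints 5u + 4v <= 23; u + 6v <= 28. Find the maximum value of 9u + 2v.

Relaxing integrality, the LP optimum is 41.40 at (u,v) = (4.6, 0), which is not an integer point.
(u,v)=(4,0): 5·4+4·0=20≤23, 1·4+6·0=4≤28, objective 36.
(u,v)=(3,1): 5·3+4·1=19≤23, 1·3+6·1=9≤28, objective 29.
(u,v)=(3,0): 5·3+4·0=15≤23, 1·3+6·0=3≤28, objective 27.
No feasible integer point exceeds 36.

36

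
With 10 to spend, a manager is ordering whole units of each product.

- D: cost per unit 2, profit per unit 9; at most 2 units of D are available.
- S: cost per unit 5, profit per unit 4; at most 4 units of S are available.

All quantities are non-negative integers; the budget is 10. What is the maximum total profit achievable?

This is a bounded integer knapsack.
2×D and 1×S: cost 9 ≤ 10, profit 2·9 + 1·4 = 22.
2×D: cost 4 ≤ 10, profit 2·9 = 18.
Best is 22.

22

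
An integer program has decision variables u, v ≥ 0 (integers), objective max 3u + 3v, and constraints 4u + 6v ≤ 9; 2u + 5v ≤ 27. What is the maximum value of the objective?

Relaxing integrality, the LP optimum is 6.75 at (u,v) = (2.25, 0), which is not an integer point.
(u,v)=(2,0): 4·2+6·0=8≤9, 2·2+5·0=4≤27, objective 6.
(u,v)=(1,0): 4·1+6·0=4≤9, 2·1+5·0=2≤27, objective 3.
The best lattice point is (2,0), giving 6.

6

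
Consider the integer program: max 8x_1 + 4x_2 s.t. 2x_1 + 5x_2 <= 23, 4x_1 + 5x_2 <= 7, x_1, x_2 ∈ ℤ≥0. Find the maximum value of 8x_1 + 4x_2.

Relaxing integrality, the LP optimum is 14.00 at (x_1,x_2) = (1.75, 0), which is not an integer point.
(x_1,x_2)=(1,0): 2·1+5·0=2≤23, 4·1+5·0=4≤7, objective 8.
(x_1,x_2)=(0,1): 2·0+5·1=5≤23, 4·0+5·1=5≤7, objective 4.
Maximum is 8 at (x_1,x_2)=(1,0).

8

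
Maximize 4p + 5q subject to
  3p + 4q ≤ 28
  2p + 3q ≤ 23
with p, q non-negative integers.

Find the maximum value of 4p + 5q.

The continuous relaxation peaks at (9.33, 0) with value 37.33; rounding to a feasible lattice point costs some objective.
(p,q)=(8,1): 3·8+4·1=28≤28, 2·8+3·1=19≤23, objective 37.
(p,q)=(9,0): 3·9+4·0=27≤28, 2·9+3·0=18≤23, objective 36.
No feasible integer point exceeds 37.

37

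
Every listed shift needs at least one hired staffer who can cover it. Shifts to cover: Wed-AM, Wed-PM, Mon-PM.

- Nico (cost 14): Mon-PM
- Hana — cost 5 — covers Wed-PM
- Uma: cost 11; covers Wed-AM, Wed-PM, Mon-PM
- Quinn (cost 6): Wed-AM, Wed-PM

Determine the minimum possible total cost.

Uma alone covers Wed-AM, Wed-PM, Mon-PM — every shift.
Total cost: 11.

11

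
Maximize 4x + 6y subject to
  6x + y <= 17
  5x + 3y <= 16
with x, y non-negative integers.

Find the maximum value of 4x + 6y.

30

(x,y)=(0,5) is feasible, giving 30.
(x,y)=(0,4) is feasible, giving 24.
The best lattice point is (0,5), giving 30.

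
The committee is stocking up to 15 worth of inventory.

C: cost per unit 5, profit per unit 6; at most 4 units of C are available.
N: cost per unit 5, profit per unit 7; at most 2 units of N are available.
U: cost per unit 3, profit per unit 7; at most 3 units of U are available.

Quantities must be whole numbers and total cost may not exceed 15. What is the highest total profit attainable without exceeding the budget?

28

U has the best ratio (7/3); taking only U gives at most 3×7 = 21 (stopped by the supply cap of 3).
Mixing does better — 1×N and 3×U: cost 14 ≤ 15, profit 1·7 + 3·7 = 28.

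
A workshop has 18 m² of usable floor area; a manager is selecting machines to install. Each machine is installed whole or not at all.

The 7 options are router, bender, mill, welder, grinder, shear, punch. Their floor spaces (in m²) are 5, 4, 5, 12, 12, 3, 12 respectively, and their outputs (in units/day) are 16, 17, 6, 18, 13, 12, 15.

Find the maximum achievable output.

This is a 0-1 knapsack instance.
router + bender + mill: floor space 5 + 4 + 5 = 14 ≤ 18, output 16 + 17 + 6 = 39.
router + bender + shear: floor space 5 + 4 + 3 = 12 ≤ 18, output 16 + 17 + 12 = 45.
router + bender + mill + shear: floor space 5 + 4 + 5 + 3 = 17 ≤ 18, output 16 + 17 + 6 + 12 = 51.
Best is router, bender, mill, and shear with total output 51.

51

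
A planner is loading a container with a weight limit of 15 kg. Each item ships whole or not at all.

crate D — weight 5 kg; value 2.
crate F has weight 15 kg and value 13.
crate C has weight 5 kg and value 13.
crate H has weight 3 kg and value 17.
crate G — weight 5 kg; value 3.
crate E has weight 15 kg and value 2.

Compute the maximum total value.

33

Treat it as a binary knapsack problem.
Allowing fractional choices, the relaxed optimum would be about 36.1, but items are indivisible.
crate C + crate H + crate G: weight 5 + 3 + 5 = 13 ≤ 15, value 13 + 17 + 3 = 33.
crate D + crate C + crate H: weight 5 + 5 + 3 = 13 ≤ 15, value 2 + 13 + 17 = 32.
Best is crate C, crate H, and crate G with total value 33.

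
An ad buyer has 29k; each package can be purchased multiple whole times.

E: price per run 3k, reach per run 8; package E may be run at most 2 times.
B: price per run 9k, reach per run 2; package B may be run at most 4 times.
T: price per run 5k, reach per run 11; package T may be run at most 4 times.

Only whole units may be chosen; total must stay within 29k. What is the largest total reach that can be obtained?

60

1×E and 4×T: price 23 ≤ 29, reach 1·8 + 4·11 = 52.
2×E and 4×T: price 26 ≤ 29, reach 2·8 + 4·11 = 60.
Best is 60.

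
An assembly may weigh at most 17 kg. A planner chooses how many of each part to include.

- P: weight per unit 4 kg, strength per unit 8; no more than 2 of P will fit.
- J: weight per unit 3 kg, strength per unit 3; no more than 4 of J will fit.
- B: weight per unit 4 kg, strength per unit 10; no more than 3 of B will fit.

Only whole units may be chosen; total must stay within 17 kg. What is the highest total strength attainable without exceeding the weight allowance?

B has the best ratio (10/4); taking only B gives at most 3×10 = 30 (stopped by the supply cap of 3).
Mixing does better — 1×P and 3×B: weight 16 ≤ 17, strength 1·8 + 3·10 = 38.

38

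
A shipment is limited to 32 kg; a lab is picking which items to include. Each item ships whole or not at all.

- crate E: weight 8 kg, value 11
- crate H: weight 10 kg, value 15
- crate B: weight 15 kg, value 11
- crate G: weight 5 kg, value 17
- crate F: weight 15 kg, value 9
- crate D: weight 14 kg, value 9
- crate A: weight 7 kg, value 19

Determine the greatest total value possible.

62

Treat it as a binary knapsack problem.
Allowing fractional choices, the relaxed optimum would be about 63.5, but items are indivisible.
crate E + crate H + crate G + crate A: weight 8 + 10 + 5 + 7 = 30 ≤ 32, value 11 + 15 + 17 + 19 = 62.
crate H + crate G + crate A: weight 10 + 5 + 7 = 22 ≤ 32, value 15 + 17 + 19 = 51.
Best is crate E, crate H, crate G, and crate A with total value 62.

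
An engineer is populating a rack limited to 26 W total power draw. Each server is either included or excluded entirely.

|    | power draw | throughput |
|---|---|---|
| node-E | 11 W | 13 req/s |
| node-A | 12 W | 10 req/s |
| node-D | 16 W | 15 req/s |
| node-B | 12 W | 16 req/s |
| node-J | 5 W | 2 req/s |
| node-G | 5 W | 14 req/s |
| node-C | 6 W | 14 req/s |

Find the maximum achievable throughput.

Allowing fractional choices, the relaxed optimum would be about 47.5, but servers are indivisible.
node-A + node-G + node-C: power draw 12 + 5 + 6 = 23 ≤ 26, throughput 10 + 14 + 14 = 38.
node-E + node-G + node-C: power draw 11 + 5 + 6 = 22 ≤ 26, throughput 13 + 14 + 14 = 41.
node-B + node-G + node-C: power draw 12 + 5 + 6 = 23 ≤ 26, throughput 16 + 14 + 14 = 44.
Best is node-B, node-G, and node-C with total throughput 44.

44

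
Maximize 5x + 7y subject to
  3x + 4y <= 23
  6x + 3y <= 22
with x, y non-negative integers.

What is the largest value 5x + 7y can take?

(x,y)=(1,5): 3·1+4·5=23≤23, 6·1+3·5=21≤22, objective 40.
(x,y)=(0,5): 3·0+4·5=20≤23, 6·0+3·5=15≤22, objective 35.
(x,y)=(1,4): 3·1+4·4=19≤23, 6·1+3·4=18≤22, objective 33.
(x,y)=(0,4): 3·0+4·4=16≤23, 6·0+3·4=12≤22, objective 28.
No feasible integer point exceeds 40.

40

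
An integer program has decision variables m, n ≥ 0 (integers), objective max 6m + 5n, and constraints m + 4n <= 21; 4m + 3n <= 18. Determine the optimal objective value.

The continuous relaxation peaks at (0.692, 5.08) with value 29.54; rounding to a feasible lattice point costs some objective.
(m,n)=(3,2): 1·3+4·2=11≤21, 4·3+3·2=18≤18, objective 28.
(m,n)=(2,3): 1·2+4·3=14≤21, 4·2+3·3=17≤18, objective 27.
(m,n)=(1,4): 1·1+4·4=17≤21, 4·1+3·4=16≤18, objective 26.
Maximum is 28 at (m,n)=(3,2).

28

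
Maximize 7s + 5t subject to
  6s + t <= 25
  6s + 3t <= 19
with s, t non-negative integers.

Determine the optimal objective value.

30

The continuous relaxation peaks at (0, 6.33) with value 31.67; rounding to a feasible lattice point costs some objective.
(s,t)=(0,6): 6·0+1·6=6≤25, 6·0+3·6=18≤19, objective 30.
(s,t)=(0,5): 6·0+1·5=5≤25, 6·0+3·5=15≤19, objective 25.
No feasible integer point exceeds 30.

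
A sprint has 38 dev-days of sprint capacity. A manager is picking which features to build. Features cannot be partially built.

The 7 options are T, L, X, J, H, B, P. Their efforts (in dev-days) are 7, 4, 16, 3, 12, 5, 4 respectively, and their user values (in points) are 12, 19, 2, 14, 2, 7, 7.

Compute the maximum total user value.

Allowing fractional choices, the relaxed optimum would be about 61.4, but features are indivisible.
T + L + J + H + B + P: effort 7 + 4 + 3 + 12 + 5 + 4 = 35 ≤ 38, user value 12 + 19 + 14 + 2 + 7 + 7 = 61.
T + L + J + H + P: effort 7 + 4 + 3 + 12 + 4 = 30 ≤ 38, user value 12 + 19 + 14 + 2 + 7 = 54.
T + L + J + B + P: effort 7 + 4 + 3 + 5 + 4 = 23 ≤ 38, user value 12 + 19 + 14 + 7 + 7 = 59.
Best is T, L, J, H, B, and P with total user value 61.

61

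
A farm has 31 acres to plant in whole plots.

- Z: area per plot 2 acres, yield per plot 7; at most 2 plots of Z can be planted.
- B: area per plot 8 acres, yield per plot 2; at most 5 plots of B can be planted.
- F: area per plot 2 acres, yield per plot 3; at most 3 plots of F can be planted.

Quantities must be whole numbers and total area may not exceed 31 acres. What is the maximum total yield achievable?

27

Z has the best ratio (7/2); taking only Z gives at most 2×7 = 14 (stopped by the supply cap of 2).
Mixing does better — 2×Z, 2×B, and 3×F: area 26 ≤ 31, yield 2·7 + 2·2 + 3·3 = 27.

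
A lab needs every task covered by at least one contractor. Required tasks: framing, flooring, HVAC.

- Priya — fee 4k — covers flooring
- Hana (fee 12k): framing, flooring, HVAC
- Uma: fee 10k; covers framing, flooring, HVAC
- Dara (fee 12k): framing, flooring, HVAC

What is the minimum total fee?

Uma alone covers framing, flooring, HVAC — every task.
Total fee: 10.
No cover costs less than 10.

10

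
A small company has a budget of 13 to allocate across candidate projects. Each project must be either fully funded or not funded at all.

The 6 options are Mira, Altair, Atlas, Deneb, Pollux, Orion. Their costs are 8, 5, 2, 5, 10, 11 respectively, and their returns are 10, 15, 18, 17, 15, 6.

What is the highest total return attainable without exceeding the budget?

50

Atlas + Deneb: cost 2 + 5 = 7 ≤ 13, return 18 + 17 = 35.
Altair + Atlas + Deneb: cost 5 + 2 + 5 = 12 ≤ 13, return 15 + 18 + 17 = 50.
Altair + Atlas: cost 5 + 2 = 7 ≤ 13, return 15 + 18 = 33.
Best is Altair, Atlas, and Deneb with total return 50.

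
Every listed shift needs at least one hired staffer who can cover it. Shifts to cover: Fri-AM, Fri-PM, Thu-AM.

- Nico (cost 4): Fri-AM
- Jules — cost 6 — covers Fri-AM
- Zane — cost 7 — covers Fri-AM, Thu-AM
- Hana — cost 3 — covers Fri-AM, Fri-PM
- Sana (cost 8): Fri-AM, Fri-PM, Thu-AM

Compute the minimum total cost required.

8

The greedy cost-per-new-shift heuristic would pick Hana and Zane for 10, but a cheaper cover exists.
Sana alone covers Fri-AM, Fri-PM, Thu-AM — every shift.
Total cost: 8.
No cover costs less than 8.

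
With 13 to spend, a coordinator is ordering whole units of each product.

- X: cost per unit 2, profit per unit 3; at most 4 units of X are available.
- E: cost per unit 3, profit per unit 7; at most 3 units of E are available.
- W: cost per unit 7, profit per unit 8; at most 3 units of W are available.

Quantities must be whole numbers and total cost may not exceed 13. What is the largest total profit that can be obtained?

27

E has the best ratio (7/3); taking only E gives at most 3×7 = 21 (stopped by the supply cap of 3).
Mixing does better — 2×X and 3×E: cost 13 ≤ 13, profit 2·3 + 3·7 = 27.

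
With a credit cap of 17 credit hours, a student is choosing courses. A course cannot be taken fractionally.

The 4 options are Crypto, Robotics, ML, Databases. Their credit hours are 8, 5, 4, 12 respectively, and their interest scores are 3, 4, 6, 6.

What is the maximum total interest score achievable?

13

Allowing fractional choices, the relaxed optimum would be about 14.0, but courses are indivisible.
Robotics + ML: credit hours 5 + 4 = 9 ≤ 17, interest score 4 + 6 = 10.
ML + Databases: credit hours 4 + 12 = 16 ≤ 17, interest score 6 + 6 = 12.
Crypto + Robotics + ML: credit hours 8 + 5 + 4 = 17 ≤ 17, interest score 3 + 4 + 6 = 13.
Best is Crypto, Robotics, and ML with total interest score 13.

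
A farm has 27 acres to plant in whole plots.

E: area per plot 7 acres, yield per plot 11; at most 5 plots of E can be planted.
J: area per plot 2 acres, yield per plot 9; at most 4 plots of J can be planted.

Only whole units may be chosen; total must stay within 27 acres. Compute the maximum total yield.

60

J has the best ratio (9/2); taking only J gives at most 4×9 = 36 (stopped by the supply cap of 4).
Mixing does better — 3×E and 3×J: area 27 ≤ 27, yield 3·11 + 3·9 = 60.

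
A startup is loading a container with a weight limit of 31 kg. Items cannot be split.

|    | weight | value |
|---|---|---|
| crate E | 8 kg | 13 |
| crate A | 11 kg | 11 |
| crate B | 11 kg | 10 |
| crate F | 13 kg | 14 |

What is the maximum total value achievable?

Allowing fractional choices, the relaxed optimum would be about 37.0, but items are indivisible.
crate E + crate F: weight 8 + 13 = 21 ≤ 31, value 13 + 14 = 27.
crate E + crate A + crate B: weight 8 + 11 + 11 = 30 ≤ 31, value 13 + 11 + 10 = 34.
Best is crate E, crate A, and crate B with total value 34.

34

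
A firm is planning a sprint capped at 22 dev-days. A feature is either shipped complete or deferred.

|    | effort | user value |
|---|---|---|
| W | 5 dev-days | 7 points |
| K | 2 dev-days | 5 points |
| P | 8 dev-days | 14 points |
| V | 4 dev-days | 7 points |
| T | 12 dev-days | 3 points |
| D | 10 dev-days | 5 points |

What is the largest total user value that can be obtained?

33

Allowing fractional choices, the relaxed optimum would be about 34.5, but features are indivisible.
K + P + V: effort 2 + 8 + 4 = 14 ≤ 22, user value 5 + 14 + 7 = 26.
W + P + V: effort 5 + 8 + 4 = 17 ≤ 22, user value 7 + 14 + 7 = 28.
W + K + P + V: effort 5 + 2 + 8 + 4 = 19 ≤ 22, user value 7 + 5 + 14 + 7 = 33.
Best is W, K, P, and V with total user value 33.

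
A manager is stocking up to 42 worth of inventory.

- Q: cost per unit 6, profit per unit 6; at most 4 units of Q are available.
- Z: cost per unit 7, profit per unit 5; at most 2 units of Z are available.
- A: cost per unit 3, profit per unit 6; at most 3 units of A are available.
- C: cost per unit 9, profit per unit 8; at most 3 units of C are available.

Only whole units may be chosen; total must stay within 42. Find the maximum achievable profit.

4×Q, 3×A, and 1×C: cost 42 ≤ 42, profit 4·6 + 3·6 + 1·8 = 50.
1×Q, 3×A, and 3×C: cost 42 ≤ 42, profit 1·6 + 3·6 + 3·8 = 48.
Best is 50.

50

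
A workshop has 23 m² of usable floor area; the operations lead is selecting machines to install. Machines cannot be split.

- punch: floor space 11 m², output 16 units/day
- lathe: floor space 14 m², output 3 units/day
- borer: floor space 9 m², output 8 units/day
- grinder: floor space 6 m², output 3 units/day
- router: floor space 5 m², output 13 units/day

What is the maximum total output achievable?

punch + grinder + router: floor space 11 + 6 + 5 = 22 ≤ 23, output 16 + 3 + 13 = 32.
punch + router: floor space 11 + 5 = 16 ≤ 23, output 16 + 13 = 29.
Best is punch, grinder, and router with total output 32.

32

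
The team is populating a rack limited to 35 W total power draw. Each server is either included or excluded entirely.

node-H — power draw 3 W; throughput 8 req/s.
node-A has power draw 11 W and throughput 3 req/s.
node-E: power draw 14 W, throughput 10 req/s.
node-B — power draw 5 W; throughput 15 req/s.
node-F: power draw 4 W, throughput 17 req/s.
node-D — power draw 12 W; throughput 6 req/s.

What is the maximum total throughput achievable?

This is an integer program with binary decision variables.
Take node-H, node-E, node-B, and node-F: power draw 3 + 14 + 5 + 4 = 26 ≤ 35, throughput 8 + 10 + 15 + 17 = 50.
No other feasible combination does better.

50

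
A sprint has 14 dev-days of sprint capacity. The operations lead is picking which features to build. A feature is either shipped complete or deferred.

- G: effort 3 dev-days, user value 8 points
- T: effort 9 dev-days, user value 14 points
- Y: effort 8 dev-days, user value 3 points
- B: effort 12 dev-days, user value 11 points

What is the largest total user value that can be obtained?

22

Take G and T: effort 3 + 9 = 12 ≤ 14, user value 8 + 14 = 22.
No other feasible combination does better.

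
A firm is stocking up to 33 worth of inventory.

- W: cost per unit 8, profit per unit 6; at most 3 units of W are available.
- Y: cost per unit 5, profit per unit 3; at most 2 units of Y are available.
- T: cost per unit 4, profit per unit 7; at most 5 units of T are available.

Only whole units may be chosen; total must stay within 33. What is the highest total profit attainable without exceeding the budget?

1×W, 1×Y, and 5×T: cost 33 ≤ 33, profit 1·6 + 1·3 + 5·7 = 44.
2×Y and 5×T: cost 30 ≤ 33, profit 2·3 + 5·7 = 41.
Best is 44.

44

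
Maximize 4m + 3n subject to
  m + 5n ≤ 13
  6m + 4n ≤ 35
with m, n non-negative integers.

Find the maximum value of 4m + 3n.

(m,n)=(5,1): 1·5+5·1=10≤13, 6·5+4·1=34≤35, objective 23.
(m,n)=(5,0): 1·5+5·0=5≤13, 6·5+4·0=30≤35, objective 20.
The best lattice point is (5,1), giving 23.

23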